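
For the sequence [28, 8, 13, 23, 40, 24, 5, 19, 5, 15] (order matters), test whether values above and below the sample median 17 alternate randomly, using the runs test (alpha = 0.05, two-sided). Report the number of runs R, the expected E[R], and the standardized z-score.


Step 1: Compute median = 17; label A = above, B = below.
Labels in order: ABBAAABABB  (n_A = 5, n_B = 5)
Step 2: Count runs R = 6.
Step 3: Under H0 (random ordering), E[R] = 2*n_A*n_B/(n_A+n_B) + 1 = 2*5*5/10 + 1 = 6.0000.
        Var[R] = 2*n_A*n_B*(2*n_A*n_B - n_A - n_B) / ((n_A+n_B)^2 * (n_A+n_B-1)) = 2000/900 = 2.2222.
        SD[R] = 1.4907.
Step 4: R = E[R], so z = 0 with no continuity correction.
Step 5: Two-sided p-value via normal approximation = 2*(1 - Phi(|z|)) = 1.000000.
Step 6: alpha = 0.05. fail to reject H0.

R = 6, z = 0.0000, p = 1.000000, fail to reject H0.


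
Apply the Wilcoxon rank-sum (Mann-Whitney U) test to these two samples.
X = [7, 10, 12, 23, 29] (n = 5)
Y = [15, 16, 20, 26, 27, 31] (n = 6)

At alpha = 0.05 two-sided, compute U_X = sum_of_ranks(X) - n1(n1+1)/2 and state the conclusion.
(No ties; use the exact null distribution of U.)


Step 1: Combine and sort all 11 observations; assign midranks.
sorted (value, group): (7,X), (10,X), (12,X), (15,Y), (16,Y), (20,Y), (23,X), (26,Y), (27,Y), (29,X), (31,Y)
ranks: 7->1, 10->2, 12->3, 15->4, 16->5, 20->6, 23->7, 26->8, 27->9, 29->10, 31->11
Step 2: Rank sum for X: R1 = 1 + 2 + 3 + 7 + 10 = 23.
Step 3: U_X = R1 - n1(n1+1)/2 = 23 - 5*6/2 = 23 - 15 = 8.
       U_Y = n1*n2 - U_X = 30 - 8 = 22.
Step 4: No ties, so the exact null distribution of U (based on enumerating the C(11,5) = 462 equally likely rank assignments) gives the two-sided p-value.
Step 5: p-value = 0.246753; compare to alpha = 0.05. fail to reject H0.

U_X = 8, p = 0.246753, fail to reject H0 at alpha = 0.05.


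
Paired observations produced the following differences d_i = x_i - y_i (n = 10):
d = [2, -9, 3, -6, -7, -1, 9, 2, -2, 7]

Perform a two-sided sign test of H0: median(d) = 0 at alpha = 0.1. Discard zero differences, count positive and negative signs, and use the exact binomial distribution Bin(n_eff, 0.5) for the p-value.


Step 1: Discard zero differences. Original n = 10; n_eff = number of nonzero differences = 10.
Nonzero differences (with sign): +2, -9, +3, -6, -7, -1, +9, +2, -2, +7
Step 2: Count signs: positive = 5, negative = 5.
Step 3: Under H0: P(positive) = 0.5, so the number of positives S ~ Bin(10, 0.5).
Step 4: Two-sided exact p-value = sum of Bin(10,0.5) probabilities at or below the observed probability = 1.000000.
Step 5: alpha = 0.1. fail to reject H0.

n_eff = 10, pos = 5, neg = 5, p = 1.000000, fail to reject H0.


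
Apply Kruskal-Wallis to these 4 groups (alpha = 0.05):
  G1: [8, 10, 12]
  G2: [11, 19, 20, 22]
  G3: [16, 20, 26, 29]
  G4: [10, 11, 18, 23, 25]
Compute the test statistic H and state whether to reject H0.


Step 1: Combine all N = 16 observations and assign midranks.
sorted (value, group, rank): (8,G1,1), (10,G1,2.5), (10,G4,2.5), (11,G2,4.5), (11,G4,4.5), (12,G1,6), (16,G3,7), (18,G4,8), (19,G2,9), (20,G2,10.5), (20,G3,10.5), (22,G2,12), (23,G4,13), (25,G4,14), (26,G3,15), (29,G3,16)
Step 2: Sum ranks within each group.
R_1 = 9.5 (n_1 = 3)
R_2 = 36 (n_2 = 4)
R_3 = 48.5 (n_3 = 4)
R_4 = 42 (n_4 = 5)
Step 3: H = 12/(N(N+1)) * sum(R_i^2/n_i) - 3(N+1)
     = 12/(16*17) * (9.5^2/3 + 36^2/4 + 48.5^2/4 + 42^2/5) - 3*17
     = 0.044118 * 1294.95 - 51
     = 6.129963.
Step 4: Ties present; correction factor C = 1 - 18/(16^3 - 16) = 0.995588. Corrected H = 6.129963 / 0.995588 = 6.157127.
Step 5: Under H0, H ~ chi^2(3); p-value = 0.104211.
Step 6: alpha = 0.05. fail to reject H0.

H = 6.1571, df = 3, p = 0.104211, fail to reject H0.


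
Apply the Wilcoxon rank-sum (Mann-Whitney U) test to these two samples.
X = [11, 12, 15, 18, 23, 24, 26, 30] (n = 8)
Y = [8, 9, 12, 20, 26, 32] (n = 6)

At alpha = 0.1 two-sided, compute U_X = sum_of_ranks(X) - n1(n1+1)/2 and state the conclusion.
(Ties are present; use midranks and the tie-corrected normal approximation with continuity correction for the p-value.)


Step 1: Combine and sort all 14 observations; assign midranks.
sorted (value, group): (8,Y), (9,Y), (11,X), (12,X), (12,Y), (15,X), (18,X), (20,Y), (23,X), (24,X), (26,X), (26,Y), (30,X), (32,Y)
ranks: 8->1, 9->2, 11->3, 12->4.5, 12->4.5, 15->6, 18->7, 20->8, 23->9, 24->10, 26->11.5, 26->11.5, 30->13, 32->14
Step 2: Rank sum for X: R1 = 3 + 4.5 + 6 + 7 + 9 + 10 + 11.5 + 13 = 64.
Step 3: U_X = R1 - n1(n1+1)/2 = 64 - 8*9/2 = 64 - 36 = 28.
       U_Y = n1*n2 - U_X = 48 - 28 = 20.
Step 4: Ties are present, so use the tie-corrected normal approximation (with continuity correction) for the p-value.
Step 5: p-value = 0.650661; compare to alpha = 0.1. fail to reject H0.

U_X = 28, p = 0.650661, fail to reject H0 at alpha = 0.1.


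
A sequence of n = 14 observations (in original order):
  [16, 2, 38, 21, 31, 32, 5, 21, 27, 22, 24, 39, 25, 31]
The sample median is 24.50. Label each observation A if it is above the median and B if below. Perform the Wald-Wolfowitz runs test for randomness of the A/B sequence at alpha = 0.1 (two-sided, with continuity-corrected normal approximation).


Step 1: Compute median = 24.50; label A = above, B = below.
Labels in order: BBABAABBABBAAA  (n_A = 7, n_B = 7)
Step 2: Count runs R = 8.
Step 3: Under H0 (random ordering), E[R] = 2*n_A*n_B/(n_A+n_B) + 1 = 2*7*7/14 + 1 = 8.0000.
        Var[R] = 2*n_A*n_B*(2*n_A*n_B - n_A - n_B) / ((n_A+n_B)^2 * (n_A+n_B-1)) = 8232/2548 = 3.2308.
        SD[R] = 1.7974.
Step 4: R = E[R], so z = 0 with no continuity correction.
Step 5: Two-sided p-value via normal approximation = 2*(1 - Phi(|z|)) = 1.000000.
Step 6: alpha = 0.1. fail to reject H0.

R = 8, z = 0.0000, p = 1.000000, fail to reject H0.


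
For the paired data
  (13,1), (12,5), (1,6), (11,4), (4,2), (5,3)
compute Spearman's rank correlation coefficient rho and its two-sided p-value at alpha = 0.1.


Step 1: Rank x and y separately (midranks; no ties here).
rank(x): 13->6, 12->5, 1->1, 11->4, 4->2, 5->3
rank(y): 1->1, 5->5, 6->6, 4->4, 2->2, 3->3
Step 2: d_i = R_x(i) - R_y(i); compute d_i^2.
  (6-1)^2=25, (5-5)^2=0, (1-6)^2=25, (4-4)^2=0, (2-2)^2=0, (3-3)^2=0
sum(d^2) = 50.
Step 3: rho = 1 - 6*50 / (6*(6^2 - 1)) = 1 - 300/210 = -0.428571.
Step 4: Under H0, t = rho * sqrt((n-2)/(1-rho^2)) = -0.9487 ~ t(4).
Step 5: Two-sided p-value from the t-distribution with 4 df = 0.396501.
Step 6: alpha = 0.1. fail to reject H0.

rho = -0.4286, p = 0.396501, fail to reject H0 at alpha = 0.1.


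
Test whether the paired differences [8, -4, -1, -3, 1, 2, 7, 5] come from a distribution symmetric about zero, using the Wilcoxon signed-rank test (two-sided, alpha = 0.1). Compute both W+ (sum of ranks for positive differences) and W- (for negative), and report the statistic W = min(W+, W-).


Step 1: Drop any zero differences (none here) and take |d_i|.
|d| = [8, 4, 1, 3, 1, 2, 7, 5]
Step 2: Midrank |d_i| (ties get averaged ranks).
ranks: |8|->8, |4|->5, |1|->1.5, |3|->4, |1|->1.5, |2|->3, |7|->7, |5|->6
Step 3: Attach original signs; sum ranks with positive sign and with negative sign.
W+ = 8 + 1.5 + 3 + 7 + 6 = 25.5
W- = 5 + 1.5 + 4 = 10.5
(Check: W+ + W- = 36 should equal n(n+1)/2 = 36.)
Step 4: Test statistic W = min(W+, W-) = 10.5.
Step 5: Ties in |d|, so use the tie-corrected normal approximation.
        E[W] = n(n+1)/4 = 8*9/4 = 18.
        Tie groups: |d|=1 (t=2); sum(t^3 - t) = 6.
        Var[W] = n(n+1)(2n+1)/24 - sum(t^3-t)/48 = 1224/24 - 6/48 = 50.875.
        z = (W - E[W]) / sqrt(Var[W]) = (10.5 - 18) / 7.1327 = -1.0515.
        Two-sided p = 2*Phi(z) = 0.293029.
Step 6: alpha = 0.1. fail to reject H0.

W+ = 25.5, W- = 10.5, W = min = 10.5, p = 0.293029, fail to reject H0.


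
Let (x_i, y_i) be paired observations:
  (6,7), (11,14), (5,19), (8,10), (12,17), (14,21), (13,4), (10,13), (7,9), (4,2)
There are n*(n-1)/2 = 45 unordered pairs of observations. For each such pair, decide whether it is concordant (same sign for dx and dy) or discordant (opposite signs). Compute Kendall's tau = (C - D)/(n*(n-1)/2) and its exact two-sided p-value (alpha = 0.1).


Step 1: Enumerate the 45 unordered pairs (i,j) with i<j and classify each by sign(x_j-x_i) * sign(y_j-y_i).
  (1,2):dx=+5,dy=+7->C; (1,3):dx=-1,dy=+12->D; (1,4):dx=+2,dy=+3->C; (1,5):dx=+6,dy=+10->C
  (1,6):dx=+8,dy=+14->C; (1,7):dx=+7,dy=-3->D; (1,8):dx=+4,dy=+6->C; (1,9):dx=+1,dy=+2->C
  (1,10):dx=-2,dy=-5->C; (2,3):dx=-6,dy=+5->D; (2,4):dx=-3,dy=-4->C; (2,5):dx=+1,dy=+3->C
  (2,6):dx=+3,dy=+7->C; (2,7):dx=+2,dy=-10->D; (2,8):dx=-1,dy=-1->C; (2,9):dx=-4,dy=-5->C
  (2,10):dx=-7,dy=-12->C; (3,4):dx=+3,dy=-9->D; (3,5):dx=+7,dy=-2->D; (3,6):dx=+9,dy=+2->C
  (3,7):dx=+8,dy=-15->D; (3,8):dx=+5,dy=-6->D; (3,9):dx=+2,dy=-10->D; (3,10):dx=-1,dy=-17->C
  (4,5):dx=+4,dy=+7->C; (4,6):dx=+6,dy=+11->C; (4,7):dx=+5,dy=-6->D; (4,8):dx=+2,dy=+3->C
  (4,9):dx=-1,dy=-1->C; (4,10):dx=-4,dy=-8->C; (5,6):dx=+2,dy=+4->C; (5,7):dx=+1,dy=-13->D
  (5,8):dx=-2,dy=-4->C; (5,9):dx=-5,dy=-8->C; (5,10):dx=-8,dy=-15->C; (6,7):dx=-1,dy=-17->C
  (6,8):dx=-4,dy=-8->C; (6,9):dx=-7,dy=-12->C; (6,10):dx=-10,dy=-19->C; (7,8):dx=-3,dy=+9->D
  (7,9):dx=-6,dy=+5->D; (7,10):dx=-9,dy=-2->C; (8,9):dx=-3,dy=-4->C; (8,10):dx=-6,dy=-11->C
  (9,10):dx=-3,dy=-7->C
Step 2: C = 32, D = 13, total pairs = 45.
Step 3: tau = (C - D)/(n(n-1)/2) = (32 - 13)/45 = 0.422222.
Step 4: Exact two-sided p-value (enumerate n! = 3628800 permutations of y under H0): p = 0.108313.
Step 5: alpha = 0.1. fail to reject H0.

tau_b = 0.4222 (C=32, D=13), p = 0.108313, fail to reject H0.


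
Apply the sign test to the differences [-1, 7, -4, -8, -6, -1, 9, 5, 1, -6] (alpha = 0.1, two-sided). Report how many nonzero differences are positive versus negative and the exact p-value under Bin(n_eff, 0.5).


Step 1: Discard zero differences. Original n = 10; n_eff = number of nonzero differences = 10.
Nonzero differences (with sign): -1, +7, -4, -8, -6, -1, +9, +5, +1, -6
Step 2: Count signs: positive = 4, negative = 6.
Step 3: Under H0: P(positive) = 0.5, so the number of positives S ~ Bin(10, 0.5).
Step 4: Two-sided exact p-value = sum of Bin(10,0.5) probabilities at or below the observed probability = 0.753906.
Step 5: alpha = 0.1. fail to reject H0.

n_eff = 10, pos = 4, neg = 6, p = 0.753906, fail to reject H0.


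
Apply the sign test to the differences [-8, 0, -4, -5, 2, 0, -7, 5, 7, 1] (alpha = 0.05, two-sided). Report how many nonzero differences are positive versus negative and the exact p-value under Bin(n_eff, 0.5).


Step 1: Discard zero differences. Original n = 10; n_eff = number of nonzero differences = 8.
Nonzero differences (with sign): -8, -4, -5, +2, -7, +5, +7, +1
Step 2: Count signs: positive = 4, negative = 4.
Step 3: Under H0: P(positive) = 0.5, so the number of positives S ~ Bin(8, 0.5).
Step 4: Two-sided exact p-value = sum of Bin(8,0.5) probabilities at or below the observed probability = 1.000000.
Step 5: alpha = 0.05. fail to reject H0.

n_eff = 8, pos = 4, neg = 4, p = 1.000000, fail to reject H0.


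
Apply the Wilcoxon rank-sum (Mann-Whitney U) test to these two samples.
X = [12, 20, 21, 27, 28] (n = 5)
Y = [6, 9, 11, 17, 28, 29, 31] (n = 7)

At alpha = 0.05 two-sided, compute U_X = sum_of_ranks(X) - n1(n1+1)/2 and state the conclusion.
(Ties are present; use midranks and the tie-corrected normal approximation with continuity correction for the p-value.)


Step 1: Combine and sort all 12 observations; assign midranks.
sorted (value, group): (6,Y), (9,Y), (11,Y), (12,X), (17,Y), (20,X), (21,X), (27,X), (28,X), (28,Y), (29,Y), (31,Y)
ranks: 6->1, 9->2, 11->3, 12->4, 17->5, 20->6, 21->7, 27->8, 28->9.5, 28->9.5, 29->11, 31->12
Step 2: Rank sum for X: R1 = 4 + 6 + 7 + 8 + 9.5 = 34.5.
Step 3: U_X = R1 - n1(n1+1)/2 = 34.5 - 5*6/2 = 34.5 - 15 = 19.5.
       U_Y = n1*n2 - U_X = 35 - 19.5 = 15.5.
Step 4: Ties are present, so use the tie-corrected normal approximation (with continuity correction) for the p-value.
Step 5: p-value = 0.807210; compare to alpha = 0.05. fail to reject H0.

U_X = 19.5, p = 0.807210, fail to reject H0 at alpha = 0.05.


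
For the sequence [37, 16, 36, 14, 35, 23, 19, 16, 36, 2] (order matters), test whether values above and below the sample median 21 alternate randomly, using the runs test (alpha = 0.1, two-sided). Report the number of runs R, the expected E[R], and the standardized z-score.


Step 1: Compute median = 21; label A = above, B = below.
Labels in order: ABABAABBAB  (n_A = 5, n_B = 5)
Step 2: Count runs R = 8.
Step 3: Under H0 (random ordering), E[R] = 2*n_A*n_B/(n_A+n_B) + 1 = 2*5*5/10 + 1 = 6.0000.
        Var[R] = 2*n_A*n_B*(2*n_A*n_B - n_A - n_B) / ((n_A+n_B)^2 * (n_A+n_B-1)) = 2000/900 = 2.2222.
        SD[R] = 1.4907.
Step 4: Continuity-corrected z = (R - 0.5 - E[R]) / SD[R] = (8 - 0.5 - 6.0000) / 1.4907 = 1.0062.
Step 5: Two-sided p-value via normal approximation = 2*(1 - Phi(|z|)) = 0.314305.
Step 6: alpha = 0.1. fail to reject H0.

R = 8, z = 1.0062, p = 0.314305, fail to reject H0.


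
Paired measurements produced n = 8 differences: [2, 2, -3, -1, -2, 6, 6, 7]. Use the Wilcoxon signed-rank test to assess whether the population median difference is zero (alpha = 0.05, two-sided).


Step 1: Drop any zero differences (none here) and take |d_i|.
|d| = [2, 2, 3, 1, 2, 6, 6, 7]
Step 2: Midrank |d_i| (ties get averaged ranks).
ranks: |2|->3, |2|->3, |3|->5, |1|->1, |2|->3, |6|->6.5, |6|->6.5, |7|->8
Step 3: Attach original signs; sum ranks with positive sign and with negative sign.
W+ = 3 + 3 + 6.5 + 6.5 + 8 = 27
W- = 5 + 1 + 3 = 9
(Check: W+ + W- = 36 should equal n(n+1)/2 = 36.)
Step 4: Test statistic W = min(W+, W-) = 9.
Step 5: Ties in |d|, so use the tie-corrected normal approximation.
        E[W] = n(n+1)/4 = 8*9/4 = 18.
        Tie groups: |d|=2 (t=3), |d|=6 (t=2); sum(t^3 - t) = 30.
        Var[W] = n(n+1)(2n+1)/24 - sum(t^3-t)/48 = 1224/24 - 30/48 = 50.375.
        z = (W - E[W]) / sqrt(Var[W]) = (9 - 18) / 7.0975 = -1.2680.
        Two-sided p = 2*Phi(z) = 0.204782.
Step 6: alpha = 0.05. fail to reject H0.

W+ = 27, W- = 9, W = min = 9, p = 0.204782, fail to reject H0.


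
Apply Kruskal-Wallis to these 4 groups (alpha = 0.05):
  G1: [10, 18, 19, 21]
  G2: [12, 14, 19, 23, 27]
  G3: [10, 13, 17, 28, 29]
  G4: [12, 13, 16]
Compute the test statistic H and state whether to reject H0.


Step 1: Combine all N = 17 observations and assign midranks.
sorted (value, group, rank): (10,G1,1.5), (10,G3,1.5), (12,G2,3.5), (12,G4,3.5), (13,G3,5.5), (13,G4,5.5), (14,G2,7), (16,G4,8), (17,G3,9), (18,G1,10), (19,G1,11.5), (19,G2,11.5), (21,G1,13), (23,G2,14), (27,G2,15), (28,G3,16), (29,G3,17)
Step 2: Sum ranks within each group.
R_1 = 36 (n_1 = 4)
R_2 = 51 (n_2 = 5)
R_3 = 49 (n_3 = 5)
R_4 = 17 (n_4 = 3)
Step 3: H = 12/(N(N+1)) * sum(R_i^2/n_i) - 3(N+1)
     = 12/(17*18) * (36^2/4 + 51^2/5 + 49^2/5 + 17^2/3) - 3*18
     = 0.039216 * 1420.73 - 54
     = 1.715033.
Step 4: Ties present; correction factor C = 1 - 24/(17^3 - 17) = 0.995098. Corrected H = 1.715033 / 0.995098 = 1.723481.
Step 5: Under H0, H ~ chi^2(3); p-value = 0.631726.
Step 6: alpha = 0.05. fail to reject H0.

H = 1.7235, df = 3, p = 0.631726, fail to reject H0.


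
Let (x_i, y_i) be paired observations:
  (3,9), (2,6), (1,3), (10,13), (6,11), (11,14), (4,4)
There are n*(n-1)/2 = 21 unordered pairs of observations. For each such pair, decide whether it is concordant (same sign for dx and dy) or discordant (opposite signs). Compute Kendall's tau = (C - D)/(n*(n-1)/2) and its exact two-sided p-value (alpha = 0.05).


Step 1: Enumerate the 21 unordered pairs (i,j) with i<j and classify each by sign(x_j-x_i) * sign(y_j-y_i).
  (1,2):dx=-1,dy=-3->C; (1,3):dx=-2,dy=-6->C; (1,4):dx=+7,dy=+4->C; (1,5):dx=+3,dy=+2->C
  (1,6):dx=+8,dy=+5->C; (1,7):dx=+1,dy=-5->D; (2,3):dx=-1,dy=-3->C; (2,4):dx=+8,dy=+7->C
  (2,5):dx=+4,dy=+5->C; (2,6):dx=+9,dy=+8->C; (2,7):dx=+2,dy=-2->D; (3,4):dx=+9,dy=+10->C
  (3,5):dx=+5,dy=+8->C; (3,6):dx=+10,dy=+11->C; (3,7):dx=+3,dy=+1->C; (4,5):dx=-4,dy=-2->C
  (4,6):dx=+1,dy=+1->C; (4,7):dx=-6,dy=-9->C; (5,6):dx=+5,dy=+3->C; (5,7):dx=-2,dy=-7->C
  (6,7):dx=-7,dy=-10->C
Step 2: C = 19, D = 2, total pairs = 21.
Step 3: tau = (C - D)/(n(n-1)/2) = (19 - 2)/21 = 0.809524.
Step 4: Exact two-sided p-value (enumerate n! = 5040 permutations of y under H0): p = 0.010714.
Step 5: alpha = 0.05. reject H0.

tau_b = 0.8095 (C=19, D=2), p = 0.010714, reject H0.


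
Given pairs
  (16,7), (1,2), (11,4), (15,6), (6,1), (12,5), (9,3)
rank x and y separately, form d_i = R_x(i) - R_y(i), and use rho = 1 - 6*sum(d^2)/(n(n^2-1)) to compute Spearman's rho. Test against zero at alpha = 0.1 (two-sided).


Step 1: Rank x and y separately (midranks; no ties here).
rank(x): 16->7, 1->1, 11->4, 15->6, 6->2, 12->5, 9->3
rank(y): 7->7, 2->2, 4->4, 6->6, 1->1, 5->5, 3->3
Step 2: d_i = R_x(i) - R_y(i); compute d_i^2.
  (7-7)^2=0, (1-2)^2=1, (4-4)^2=0, (6-6)^2=0, (2-1)^2=1, (5-5)^2=0, (3-3)^2=0
sum(d^2) = 2.
Step 3: rho = 1 - 6*2 / (7*(7^2 - 1)) = 1 - 12/336 = 0.964286.
Step 4: Under H0, t = rho * sqrt((n-2)/(1-rho^2)) = 8.1408 ~ t(5).
Step 5: Two-sided p-value from the t-distribution with 5 df = 0.000454.
Step 6: alpha = 0.1. reject H0.

rho = 0.9643, p = 0.000454, reject H0 at alpha = 0.1.


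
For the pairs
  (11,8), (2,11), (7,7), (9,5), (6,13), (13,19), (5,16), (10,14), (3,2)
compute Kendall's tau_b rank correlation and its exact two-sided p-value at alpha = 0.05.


Step 1: Enumerate the 36 unordered pairs (i,j) with i<j and classify each by sign(x_j-x_i) * sign(y_j-y_i).
  (1,2):dx=-9,dy=+3->D; (1,3):dx=-4,dy=-1->C; (1,4):dx=-2,dy=-3->C; (1,5):dx=-5,dy=+5->D
  (1,6):dx=+2,dy=+11->C; (1,7):dx=-6,dy=+8->D; (1,8):dx=-1,dy=+6->D; (1,9):dx=-8,dy=-6->C
  (2,3):dx=+5,dy=-4->D; (2,4):dx=+7,dy=-6->D; (2,5):dx=+4,dy=+2->C; (2,6):dx=+11,dy=+8->C
  (2,7):dx=+3,dy=+5->C; (2,8):dx=+8,dy=+3->C; (2,9):dx=+1,dy=-9->D; (3,4):dx=+2,dy=-2->D
  (3,5):dx=-1,dy=+6->D; (3,6):dx=+6,dy=+12->C; (3,7):dx=-2,dy=+9->D; (3,8):dx=+3,dy=+7->C
  (3,9):dx=-4,dy=-5->C; (4,5):dx=-3,dy=+8->D; (4,6):dx=+4,dy=+14->C; (4,7):dx=-4,dy=+11->D
  (4,8):dx=+1,dy=+9->C; (4,9):dx=-6,dy=-3->C; (5,6):dx=+7,dy=+6->C; (5,7):dx=-1,dy=+3->D
  (5,8):dx=+4,dy=+1->C; (5,9):dx=-3,dy=-11->C; (6,7):dx=-8,dy=-3->C; (6,8):dx=-3,dy=-5->C
  (6,9):dx=-10,dy=-17->C; (7,8):dx=+5,dy=-2->D; (7,9):dx=-2,dy=-14->C; (8,9):dx=-7,dy=-12->C
Step 2: C = 22, D = 14, total pairs = 36.
Step 3: tau = (C - D)/(n(n-1)/2) = (22 - 14)/36 = 0.222222.
Step 4: Exact two-sided p-value (enumerate n! = 362880 permutations of y under H0): p = 0.476709.
Step 5: alpha = 0.05. fail to reject H0.

tau_b = 0.2222 (C=22, D=14), p = 0.476709, fail to reject H0.


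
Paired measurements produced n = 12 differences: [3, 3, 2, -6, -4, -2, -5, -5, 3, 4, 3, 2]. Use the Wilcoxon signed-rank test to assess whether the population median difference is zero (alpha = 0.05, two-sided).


Step 1: Drop any zero differences (none here) and take |d_i|.
|d| = [3, 3, 2, 6, 4, 2, 5, 5, 3, 4, 3, 2]
Step 2: Midrank |d_i| (ties get averaged ranks).
ranks: |3|->5.5, |3|->5.5, |2|->2, |6|->12, |4|->8.5, |2|->2, |5|->10.5, |5|->10.5, |3|->5.5, |4|->8.5, |3|->5.5, |2|->2
Step 3: Attach original signs; sum ranks with positive sign and with negative sign.
W+ = 5.5 + 5.5 + 2 + 5.5 + 8.5 + 5.5 + 2 = 34.5
W- = 12 + 8.5 + 2 + 10.5 + 10.5 = 43.5
(Check: W+ + W- = 78 should equal n(n+1)/2 = 78.)
Step 4: Test statistic W = min(W+, W-) = 34.5.
Step 5: Ties in |d|, so use the tie-corrected normal approximation.
        E[W] = n(n+1)/4 = 12*13/4 = 39.
        Tie groups: |d|=2 (t=3), |d|=3 (t=4), |d|=4 (t=2), |d|=5 (t=2); sum(t^3 - t) = 96.
        Var[W] = n(n+1)(2n+1)/24 - sum(t^3-t)/48 = 3900/24 - 96/48 = 160.5.
        z = (W - E[W]) / sqrt(Var[W]) = (34.5 - 39) / 12.6689 = -0.3552.
        Two-sided p = 2*Phi(z) = 0.722439.
Step 6: alpha = 0.05. fail to reject H0.

W+ = 34.5, W- = 43.5, W = min = 34.5, p = 0.722439, fail to reject H0.


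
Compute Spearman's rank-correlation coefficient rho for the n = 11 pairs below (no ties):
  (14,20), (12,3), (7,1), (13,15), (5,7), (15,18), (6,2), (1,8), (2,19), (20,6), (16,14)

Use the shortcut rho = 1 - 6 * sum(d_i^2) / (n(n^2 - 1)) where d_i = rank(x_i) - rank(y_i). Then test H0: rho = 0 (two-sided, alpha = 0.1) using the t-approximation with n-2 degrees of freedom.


Step 1: Rank x and y separately (midranks; no ties here).
rank(x): 14->8, 12->6, 7->5, 13->7, 5->3, 15->9, 6->4, 1->1, 2->2, 20->11, 16->10
rank(y): 20->11, 3->3, 1->1, 15->8, 7->5, 18->9, 2->2, 8->6, 19->10, 6->4, 14->7
Step 2: d_i = R_x(i) - R_y(i); compute d_i^2.
  (8-11)^2=9, (6-3)^2=9, (5-1)^2=16, (7-8)^2=1, (3-5)^2=4, (9-9)^2=0, (4-2)^2=4, (1-6)^2=25, (2-10)^2=64, (11-4)^2=49, (10-7)^2=9
sum(d^2) = 190.
Step 3: rho = 1 - 6*190 / (11*(11^2 - 1)) = 1 - 1140/1320 = 0.136364.
Step 4: Under H0, t = rho * sqrt((n-2)/(1-rho^2)) = 0.4129 ~ t(9).
Step 5: Two-sided p-value from the t-distribution with 9 df = 0.689309.
Step 6: alpha = 0.1. fail to reject H0.

rho = 0.1364, p = 0.689309, fail to reject H0 at alpha = 0.1.


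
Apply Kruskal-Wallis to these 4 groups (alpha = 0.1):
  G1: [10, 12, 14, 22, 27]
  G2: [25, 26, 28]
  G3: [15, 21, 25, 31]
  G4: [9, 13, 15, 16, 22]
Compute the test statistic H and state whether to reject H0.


Step 1: Combine all N = 17 observations and assign midranks.
sorted (value, group, rank): (9,G4,1), (10,G1,2), (12,G1,3), (13,G4,4), (14,G1,5), (15,G3,6.5), (15,G4,6.5), (16,G4,8), (21,G3,9), (22,G1,10.5), (22,G4,10.5), (25,G2,12.5), (25,G3,12.5), (26,G2,14), (27,G1,15), (28,G2,16), (31,G3,17)
Step 2: Sum ranks within each group.
R_1 = 35.5 (n_1 = 5)
R_2 = 42.5 (n_2 = 3)
R_3 = 45 (n_3 = 4)
R_4 = 30 (n_4 = 5)
Step 3: H = 12/(N(N+1)) * sum(R_i^2/n_i) - 3(N+1)
     = 12/(17*18) * (35.5^2/5 + 42.5^2/3 + 45^2/4 + 30^2/5) - 3*18
     = 0.039216 * 1540.38 - 54
     = 6.407190.
Step 4: Ties present; correction factor C = 1 - 18/(17^3 - 17) = 0.996324. Corrected H = 6.407190 / 0.996324 = 6.430832.
Step 5: Under H0, H ~ chi^2(3); p-value = 0.092431.
Step 6: alpha = 0.1. reject H0.

H = 6.4308, df = 3, p = 0.092431, reject H0.


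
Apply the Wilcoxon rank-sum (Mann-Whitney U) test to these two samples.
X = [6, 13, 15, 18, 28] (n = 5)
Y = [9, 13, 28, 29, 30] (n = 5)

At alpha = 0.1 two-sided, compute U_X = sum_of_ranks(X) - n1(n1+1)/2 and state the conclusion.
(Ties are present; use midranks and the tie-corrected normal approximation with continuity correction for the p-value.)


Step 1: Combine and sort all 10 observations; assign midranks.
sorted (value, group): (6,X), (9,Y), (13,X), (13,Y), (15,X), (18,X), (28,X), (28,Y), (29,Y), (30,Y)
ranks: 6->1, 9->2, 13->3.5, 13->3.5, 15->5, 18->6, 28->7.5, 28->7.5, 29->9, 30->10
Step 2: Rank sum for X: R1 = 1 + 3.5 + 5 + 6 + 7.5 = 23.
Step 3: U_X = R1 - n1(n1+1)/2 = 23 - 5*6/2 = 23 - 15 = 8.
       U_Y = n1*n2 - U_X = 25 - 8 = 17.
Step 4: Ties are present, so use the tie-corrected normal approximation (with continuity correction) for the p-value.
Step 5: p-value = 0.400525; compare to alpha = 0.1. fail to reject H0.

U_X = 8, p = 0.400525, fail to reject H0 at alpha = 0.1.


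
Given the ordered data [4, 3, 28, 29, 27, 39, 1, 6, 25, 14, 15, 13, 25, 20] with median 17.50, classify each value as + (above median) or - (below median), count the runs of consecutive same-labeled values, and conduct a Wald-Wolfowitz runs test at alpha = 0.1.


Step 1: Compute median = 17.50; label A = above, B = below.
Labels in order: BBAAAABBABBBAA  (n_A = 7, n_B = 7)
Step 2: Count runs R = 6.
Step 3: Under H0 (random ordering), E[R] = 2*n_A*n_B/(n_A+n_B) + 1 = 2*7*7/14 + 1 = 8.0000.
        Var[R] = 2*n_A*n_B*(2*n_A*n_B - n_A - n_B) / ((n_A+n_B)^2 * (n_A+n_B-1)) = 8232/2548 = 3.2308.
        SD[R] = 1.7974.
Step 4: Continuity-corrected z = (R + 0.5 - E[R]) / SD[R] = (6 + 0.5 - 8.0000) / 1.7974 = -0.8345.
Step 5: Two-sided p-value via normal approximation = 2*(1 - Phi(|z|)) = 0.403986.
Step 6: alpha = 0.1. fail to reject H0.

R = 6, z = -0.8345, p = 0.403986, fail to reject H0.


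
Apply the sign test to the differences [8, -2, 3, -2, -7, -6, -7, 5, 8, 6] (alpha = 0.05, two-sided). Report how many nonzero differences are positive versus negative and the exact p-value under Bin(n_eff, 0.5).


Step 1: Discard zero differences. Original n = 10; n_eff = number of nonzero differences = 10.
Nonzero differences (with sign): +8, -2, +3, -2, -7, -6, -7, +5, +8, +6
Step 2: Count signs: positive = 5, negative = 5.
Step 3: Under H0: P(positive) = 0.5, so the number of positives S ~ Bin(10, 0.5).
Step 4: Two-sided exact p-value = sum of Bin(10,0.5) probabilities at or below the observed probability = 1.000000.
Step 5: alpha = 0.05. fail to reject H0.

n_eff = 10, pos = 5, neg = 5, p = 1.000000, fail to reject H0.


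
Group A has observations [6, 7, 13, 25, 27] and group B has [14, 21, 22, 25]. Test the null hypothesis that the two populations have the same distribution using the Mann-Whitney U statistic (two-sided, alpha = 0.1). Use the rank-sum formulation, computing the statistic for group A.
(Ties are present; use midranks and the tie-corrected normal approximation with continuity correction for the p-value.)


Step 1: Combine and sort all 9 observations; assign midranks.
sorted (value, group): (6,X), (7,X), (13,X), (14,Y), (21,Y), (22,Y), (25,X), (25,Y), (27,X)
ranks: 6->1, 7->2, 13->3, 14->4, 21->5, 22->6, 25->7.5, 25->7.5, 27->9
Step 2: Rank sum for X: R1 = 1 + 2 + 3 + 7.5 + 9 = 22.5.
Step 3: U_X = R1 - n1(n1+1)/2 = 22.5 - 5*6/2 = 22.5 - 15 = 7.5.
       U_Y = n1*n2 - U_X = 20 - 7.5 = 12.5.
Step 4: Ties are present, so use the tie-corrected normal approximation (with continuity correction) for the p-value.
Step 5: p-value = 0.622753; compare to alpha = 0.1. fail to reject H0.

U_X = 7.5, p = 0.622753, fail to reject H0 at alpha = 0.1.


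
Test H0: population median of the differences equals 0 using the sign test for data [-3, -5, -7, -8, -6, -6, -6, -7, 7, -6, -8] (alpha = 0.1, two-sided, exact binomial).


Step 1: Discard zero differences. Original n = 11; n_eff = number of nonzero differences = 11.
Nonzero differences (with sign): -3, -5, -7, -8, -6, -6, -6, -7, +7, -6, -8
Step 2: Count signs: positive = 1, negative = 10.
Step 3: Under H0: P(positive) = 0.5, so the number of positives S ~ Bin(11, 0.5).
Step 4: Two-sided exact p-value = sum of Bin(11,0.5) probabilities at or below the observed probability = 0.011719.
Step 5: alpha = 0.1. reject H0.

n_eff = 11, pos = 1, neg = 10, p = 0.011719, reject H0.


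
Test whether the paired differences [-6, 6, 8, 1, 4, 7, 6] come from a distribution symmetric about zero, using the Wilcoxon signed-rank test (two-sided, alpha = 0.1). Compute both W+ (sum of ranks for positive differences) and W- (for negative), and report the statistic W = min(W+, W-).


Step 1: Drop any zero differences (none here) and take |d_i|.
|d| = [6, 6, 8, 1, 4, 7, 6]
Step 2: Midrank |d_i| (ties get averaged ranks).
ranks: |6|->4, |6|->4, |8|->7, |1|->1, |4|->2, |7|->6, |6|->4
Step 3: Attach original signs; sum ranks with positive sign and with negative sign.
W+ = 4 + 7 + 1 + 2 + 6 + 4 = 24
W- = 4 = 4
(Check: W+ + W- = 28 should equal n(n+1)/2 = 28.)
Step 4: Test statistic W = min(W+, W-) = 4.
Step 5: Ties in |d|, so use the tie-corrected normal approximation.
        E[W] = n(n+1)/4 = 7*8/4 = 14.
        Tie groups: |d|=6 (t=3); sum(t^3 - t) = 24.
        Var[W] = n(n+1)(2n+1)/24 - sum(t^3-t)/48 = 840/24 - 24/48 = 34.5.
        z = (W - E[W]) / sqrt(Var[W]) = (4 - 14) / 5.8737 = -1.7025.
        Two-sided p = 2*Phi(z) = 0.088659.
Step 6: alpha = 0.1. reject H0.

W+ = 24, W- = 4, W = min = 4, p = 0.088659, reject H0.


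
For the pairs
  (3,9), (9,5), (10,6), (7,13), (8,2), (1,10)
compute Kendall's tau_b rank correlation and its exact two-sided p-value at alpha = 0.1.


Step 1: Enumerate the 15 unordered pairs (i,j) with i<j and classify each by sign(x_j-x_i) * sign(y_j-y_i).
  (1,2):dx=+6,dy=-4->D; (1,3):dx=+7,dy=-3->D; (1,4):dx=+4,dy=+4->C; (1,5):dx=+5,dy=-7->D
  (1,6):dx=-2,dy=+1->D; (2,3):dx=+1,dy=+1->C; (2,4):dx=-2,dy=+8->D; (2,5):dx=-1,dy=-3->C
  (2,6):dx=-8,dy=+5->D; (3,4):dx=-3,dy=+7->D; (3,5):dx=-2,dy=-4->C; (3,6):dx=-9,dy=+4->D
  (4,5):dx=+1,dy=-11->D; (4,6):dx=-6,dy=-3->C; (5,6):dx=-7,dy=+8->D
Step 2: C = 5, D = 10, total pairs = 15.
Step 3: tau = (C - D)/(n(n-1)/2) = (5 - 10)/15 = -0.333333.
Step 4: Exact two-sided p-value (enumerate n! = 720 permutations of y under H0): p = 0.469444.
Step 5: alpha = 0.1. fail to reject H0.

tau_b = -0.3333 (C=5, D=10), p = 0.469444, fail to reject H0.


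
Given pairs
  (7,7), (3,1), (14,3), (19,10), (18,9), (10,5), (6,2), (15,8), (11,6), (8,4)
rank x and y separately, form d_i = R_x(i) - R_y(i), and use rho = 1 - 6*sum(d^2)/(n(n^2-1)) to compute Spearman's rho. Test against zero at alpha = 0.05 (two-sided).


Step 1: Rank x and y separately (midranks; no ties here).
rank(x): 7->3, 3->1, 14->7, 19->10, 18->9, 10->5, 6->2, 15->8, 11->6, 8->4
rank(y): 7->7, 1->1, 3->3, 10->10, 9->9, 5->5, 2->2, 8->8, 6->6, 4->4
Step 2: d_i = R_x(i) - R_y(i); compute d_i^2.
  (3-7)^2=16, (1-1)^2=0, (7-3)^2=16, (10-10)^2=0, (9-9)^2=0, (5-5)^2=0, (2-2)^2=0, (8-8)^2=0, (6-6)^2=0, (4-4)^2=0
sum(d^2) = 32.
Step 3: rho = 1 - 6*32 / (10*(10^2 - 1)) = 1 - 192/990 = 0.806061.
Step 4: Under H0, t = rho * sqrt((n-2)/(1-rho^2)) = 3.8522 ~ t(8).
Step 5: Two-sided p-value from the t-distribution with 8 df = 0.004862.
Step 6: alpha = 0.05. reject H0.

rho = 0.8061, p = 0.004862, reject H0 at alpha = 0.05.


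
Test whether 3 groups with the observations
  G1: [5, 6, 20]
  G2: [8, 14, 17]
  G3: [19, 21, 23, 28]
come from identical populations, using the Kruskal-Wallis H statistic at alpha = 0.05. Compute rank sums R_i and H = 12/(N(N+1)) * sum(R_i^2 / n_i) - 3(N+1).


Step 1: Combine all N = 10 observations and assign midranks.
sorted (value, group, rank): (5,G1,1), (6,G1,2), (8,G2,3), (14,G2,4), (17,G2,5), (19,G3,6), (20,G1,7), (21,G3,8), (23,G3,9), (28,G3,10)
Step 2: Sum ranks within each group.
R_1 = 10 (n_1 = 3)
R_2 = 12 (n_2 = 3)
R_3 = 33 (n_3 = 4)
Step 3: H = 12/(N(N+1)) * sum(R_i^2/n_i) - 3(N+1)
     = 12/(10*11) * (10^2/3 + 12^2/3 + 33^2/4) - 3*11
     = 0.109091 * 353.583 - 33
     = 5.572727.
Step 4: No ties, so H is used without correction.
Step 5: Under H0, H ~ chi^2(2); p-value = 0.061645.
Step 6: alpha = 0.05. fail to reject H0.

H = 5.5727, df = 2, p = 0.061645, fail to reject H0.


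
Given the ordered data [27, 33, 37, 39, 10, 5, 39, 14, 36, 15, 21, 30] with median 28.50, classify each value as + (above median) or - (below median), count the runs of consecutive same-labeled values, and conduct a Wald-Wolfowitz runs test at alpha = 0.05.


Step 1: Compute median = 28.50; label A = above, B = below.
Labels in order: BAAABBABABBA  (n_A = 6, n_B = 6)
Step 2: Count runs R = 8.
Step 3: Under H0 (random ordering), E[R] = 2*n_A*n_B/(n_A+n_B) + 1 = 2*6*6/12 + 1 = 7.0000.
        Var[R] = 2*n_A*n_B*(2*n_A*n_B - n_A - n_B) / ((n_A+n_B)^2 * (n_A+n_B-1)) = 4320/1584 = 2.7273.
        SD[R] = 1.6514.
Step 4: Continuity-corrected z = (R - 0.5 - E[R]) / SD[R] = (8 - 0.5 - 7.0000) / 1.6514 = 0.3028.
Step 5: Two-sided p-value via normal approximation = 2*(1 - Phi(|z|)) = 0.762069.
Step 6: alpha = 0.05. fail to reject H0.

R = 8, z = 0.3028, p = 0.762069, fail to reject H0.


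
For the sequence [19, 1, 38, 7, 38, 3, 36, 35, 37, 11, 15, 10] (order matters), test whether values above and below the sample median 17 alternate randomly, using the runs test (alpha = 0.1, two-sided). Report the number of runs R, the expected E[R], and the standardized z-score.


Step 1: Compute median = 17; label A = above, B = below.
Labels in order: ABABABAAABBB  (n_A = 6, n_B = 6)
Step 2: Count runs R = 8.
Step 3: Under H0 (random ordering), E[R] = 2*n_A*n_B/(n_A+n_B) + 1 = 2*6*6/12 + 1 = 7.0000.
        Var[R] = 2*n_A*n_B*(2*n_A*n_B - n_A - n_B) / ((n_A+n_B)^2 * (n_A+n_B-1)) = 4320/1584 = 2.7273.
        SD[R] = 1.6514.
Step 4: Continuity-corrected z = (R - 0.5 - E[R]) / SD[R] = (8 - 0.5 - 7.0000) / 1.6514 = 0.3028.
Step 5: Two-sided p-value via normal approximation = 2*(1 - Phi(|z|)) = 0.762069.
Step 6: alpha = 0.1. fail to reject H0.

R = 8, z = 0.3028, p = 0.762069, fail to reject H0.


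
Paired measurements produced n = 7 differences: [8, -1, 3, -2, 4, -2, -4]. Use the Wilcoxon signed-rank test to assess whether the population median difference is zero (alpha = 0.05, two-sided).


Step 1: Drop any zero differences (none here) and take |d_i|.
|d| = [8, 1, 3, 2, 4, 2, 4]
Step 2: Midrank |d_i| (ties get averaged ranks).
ranks: |8|->7, |1|->1, |3|->4, |2|->2.5, |4|->5.5, |2|->2.5, |4|->5.5
Step 3: Attach original signs; sum ranks with positive sign and with negative sign.
W+ = 7 + 4 + 5.5 = 16.5
W- = 1 + 2.5 + 2.5 + 5.5 = 11.5
(Check: W+ + W- = 28 should equal n(n+1)/2 = 28.)
Step 4: Test statistic W = min(W+, W-) = 11.5.
Step 5: Ties in |d|, so use the tie-corrected normal approximation.
        E[W] = n(n+1)/4 = 7*8/4 = 14.
        Tie groups: |d|=2 (t=2), |d|=4 (t=2); sum(t^3 - t) = 12.
        Var[W] = n(n+1)(2n+1)/24 - sum(t^3-t)/48 = 840/24 - 12/48 = 34.75.
        z = (W - E[W]) / sqrt(Var[W]) = (11.5 - 14) / 5.8949 = -0.4241.
        Two-sided p = 2*Phi(z) = 0.671497.
Step 6: alpha = 0.05. fail to reject H0.

W+ = 16.5, W- = 11.5, W = min = 11.5, p = 0.671497, fail to reject H0.


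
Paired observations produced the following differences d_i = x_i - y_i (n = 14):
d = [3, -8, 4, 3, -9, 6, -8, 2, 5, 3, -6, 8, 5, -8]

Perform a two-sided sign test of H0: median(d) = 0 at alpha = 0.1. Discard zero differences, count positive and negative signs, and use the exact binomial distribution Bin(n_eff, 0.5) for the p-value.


Step 1: Discard zero differences. Original n = 14; n_eff = number of nonzero differences = 14.
Nonzero differences (with sign): +3, -8, +4, +3, -9, +6, -8, +2, +5, +3, -6, +8, +5, -8
Step 2: Count signs: positive = 9, negative = 5.
Step 3: Under H0: P(positive) = 0.5, so the number of positives S ~ Bin(14, 0.5).
Step 4: Two-sided exact p-value = sum of Bin(14,0.5) probabilities at or below the observed probability = 0.423950.
Step 5: alpha = 0.1. fail to reject H0.

n_eff = 14, pos = 9, neg = 5, p = 0.423950, fail to reject H0.


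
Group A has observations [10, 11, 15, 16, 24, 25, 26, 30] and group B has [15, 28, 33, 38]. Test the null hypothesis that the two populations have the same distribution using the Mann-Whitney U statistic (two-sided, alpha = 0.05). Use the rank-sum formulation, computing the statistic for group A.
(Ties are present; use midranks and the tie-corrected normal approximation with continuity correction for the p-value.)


Step 1: Combine and sort all 12 observations; assign midranks.
sorted (value, group): (10,X), (11,X), (15,X), (15,Y), (16,X), (24,X), (25,X), (26,X), (28,Y), (30,X), (33,Y), (38,Y)
ranks: 10->1, 11->2, 15->3.5, 15->3.5, 16->5, 24->6, 25->7, 26->8, 28->9, 30->10, 33->11, 38->12
Step 2: Rank sum for X: R1 = 1 + 2 + 3.5 + 5 + 6 + 7 + 8 + 10 = 42.5.
Step 3: U_X = R1 - n1(n1+1)/2 = 42.5 - 8*9/2 = 42.5 - 36 = 6.5.
       U_Y = n1*n2 - U_X = 32 - 6.5 = 25.5.
Step 4: Ties are present, so use the tie-corrected normal approximation (with continuity correction) for the p-value.
Step 5: p-value = 0.125707; compare to alpha = 0.05. fail to reject H0.

U_X = 6.5, p = 0.125707, fail to reject H0 at alpha = 0.05.


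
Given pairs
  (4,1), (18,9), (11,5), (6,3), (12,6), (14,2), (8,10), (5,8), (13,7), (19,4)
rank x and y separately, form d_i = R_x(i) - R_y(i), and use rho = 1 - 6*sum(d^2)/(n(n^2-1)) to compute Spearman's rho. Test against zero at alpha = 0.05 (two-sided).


Step 1: Rank x and y separately (midranks; no ties here).
rank(x): 4->1, 18->9, 11->5, 6->3, 12->6, 14->8, 8->4, 5->2, 13->7, 19->10
rank(y): 1->1, 9->9, 5->5, 3->3, 6->6, 2->2, 10->10, 8->8, 7->7, 4->4
Step 2: d_i = R_x(i) - R_y(i); compute d_i^2.
  (1-1)^2=0, (9-9)^2=0, (5-5)^2=0, (3-3)^2=0, (6-6)^2=0, (8-2)^2=36, (4-10)^2=36, (2-8)^2=36, (7-7)^2=0, (10-4)^2=36
sum(d^2) = 144.
Step 3: rho = 1 - 6*144 / (10*(10^2 - 1)) = 1 - 864/990 = 0.127273.
Step 4: Under H0, t = rho * sqrt((n-2)/(1-rho^2)) = 0.3629 ~ t(8).
Step 5: Two-sided p-value from the t-distribution with 8 df = 0.726057.
Step 6: alpha = 0.05. fail to reject H0.

rho = 0.1273, p = 0.726057, fail to reject H0 at alpha = 0.05.


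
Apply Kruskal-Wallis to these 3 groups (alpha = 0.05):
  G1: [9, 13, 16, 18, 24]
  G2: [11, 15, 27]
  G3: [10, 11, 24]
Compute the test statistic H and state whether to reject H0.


Step 1: Combine all N = 11 observations and assign midranks.
sorted (value, group, rank): (9,G1,1), (10,G3,2), (11,G2,3.5), (11,G3,3.5), (13,G1,5), (15,G2,6), (16,G1,7), (18,G1,8), (24,G1,9.5), (24,G3,9.5), (27,G2,11)
Step 2: Sum ranks within each group.
R_1 = 30.5 (n_1 = 5)
R_2 = 20.5 (n_2 = 3)
R_3 = 15 (n_3 = 3)
Step 3: H = 12/(N(N+1)) * sum(R_i^2/n_i) - 3(N+1)
     = 12/(11*12) * (30.5^2/5 + 20.5^2/3 + 15^2/3) - 3*12
     = 0.090909 * 401.133 - 36
     = 0.466667.
Step 4: Ties present; correction factor C = 1 - 12/(11^3 - 11) = 0.990909. Corrected H = 0.466667 / 0.990909 = 0.470948.
Step 5: Under H0, H ~ chi^2(2); p-value = 0.790196.
Step 6: alpha = 0.05. fail to reject H0.

H = 0.4709, df = 2, p = 0.790196, fail to reject H0.


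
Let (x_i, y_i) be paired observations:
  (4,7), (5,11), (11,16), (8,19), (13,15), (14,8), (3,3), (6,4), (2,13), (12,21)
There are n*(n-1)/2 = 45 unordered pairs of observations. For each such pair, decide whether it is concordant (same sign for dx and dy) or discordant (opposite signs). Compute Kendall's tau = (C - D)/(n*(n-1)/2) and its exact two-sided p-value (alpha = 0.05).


Step 1: Enumerate the 45 unordered pairs (i,j) with i<j and classify each by sign(x_j-x_i) * sign(y_j-y_i).
  (1,2):dx=+1,dy=+4->C; (1,3):dx=+7,dy=+9->C; (1,4):dx=+4,dy=+12->C; (1,5):dx=+9,dy=+8->C
  (1,6):dx=+10,dy=+1->C; (1,7):dx=-1,dy=-4->C; (1,8):dx=+2,dy=-3->D; (1,9):dx=-2,dy=+6->D
  (1,10):dx=+8,dy=+14->C; (2,3):dx=+6,dy=+5->C; (2,4):dx=+3,dy=+8->C; (2,5):dx=+8,dy=+4->C
  (2,6):dx=+9,dy=-3->D; (2,7):dx=-2,dy=-8->C; (2,8):dx=+1,dy=-7->D; (2,9):dx=-3,dy=+2->D
  (2,10):dx=+7,dy=+10->C; (3,4):dx=-3,dy=+3->D; (3,5):dx=+2,dy=-1->D; (3,6):dx=+3,dy=-8->D
  (3,7):dx=-8,dy=-13->C; (3,8):dx=-5,dy=-12->C; (3,9):dx=-9,dy=-3->C; (3,10):dx=+1,dy=+5->C
  (4,5):dx=+5,dy=-4->D; (4,6):dx=+6,dy=-11->D; (4,7):dx=-5,dy=-16->C; (4,8):dx=-2,dy=-15->C
  (4,9):dx=-6,dy=-6->C; (4,10):dx=+4,dy=+2->C; (5,6):dx=+1,dy=-7->D; (5,7):dx=-10,dy=-12->C
  (5,8):dx=-7,dy=-11->C; (5,9):dx=-11,dy=-2->C; (5,10):dx=-1,dy=+6->D; (6,7):dx=-11,dy=-5->C
  (6,8):dx=-8,dy=-4->C; (6,9):dx=-12,dy=+5->D; (6,10):dx=-2,dy=+13->D; (7,8):dx=+3,dy=+1->C
  (7,9):dx=-1,dy=+10->D; (7,10):dx=+9,dy=+18->C; (8,9):dx=-4,dy=+9->D; (8,10):dx=+6,dy=+17->C
  (9,10):dx=+10,dy=+8->C
Step 2: C = 29, D = 16, total pairs = 45.
Step 3: tau = (C - D)/(n(n-1)/2) = (29 - 16)/45 = 0.288889.
Step 4: Exact two-sided p-value (enumerate n! = 3628800 permutations of y under H0): p = 0.291248.
Step 5: alpha = 0.05. fail to reject H0.

tau_b = 0.2889 (C=29, D=16), p = 0.291248, fail to reject H0.


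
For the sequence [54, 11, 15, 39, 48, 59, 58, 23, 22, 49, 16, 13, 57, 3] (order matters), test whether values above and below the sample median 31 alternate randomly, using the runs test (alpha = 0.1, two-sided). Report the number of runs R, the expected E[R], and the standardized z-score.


Step 1: Compute median = 31; label A = above, B = below.
Labels in order: ABBAAAABBABBAB  (n_A = 7, n_B = 7)
Step 2: Count runs R = 8.
Step 3: Under H0 (random ordering), E[R] = 2*n_A*n_B/(n_A+n_B) + 1 = 2*7*7/14 + 1 = 8.0000.
        Var[R] = 2*n_A*n_B*(2*n_A*n_B - n_A - n_B) / ((n_A+n_B)^2 * (n_A+n_B-1)) = 8232/2548 = 3.2308.
        SD[R] = 1.7974.
Step 4: R = E[R], so z = 0 with no continuity correction.
Step 5: Two-sided p-value via normal approximation = 2*(1 - Phi(|z|)) = 1.000000.
Step 6: alpha = 0.1. fail to reject H0.

R = 8, z = 0.0000, p = 1.000000, fail to reject H0.


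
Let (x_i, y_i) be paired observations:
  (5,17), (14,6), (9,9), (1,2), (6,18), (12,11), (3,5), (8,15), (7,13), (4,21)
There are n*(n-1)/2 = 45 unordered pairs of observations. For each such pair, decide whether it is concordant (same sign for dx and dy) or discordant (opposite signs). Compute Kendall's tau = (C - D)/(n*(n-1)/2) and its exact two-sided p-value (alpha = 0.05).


Step 1: Enumerate the 45 unordered pairs (i,j) with i<j and classify each by sign(x_j-x_i) * sign(y_j-y_i).
  (1,2):dx=+9,dy=-11->D; (1,3):dx=+4,dy=-8->D; (1,4):dx=-4,dy=-15->C; (1,5):dx=+1,dy=+1->C
  (1,6):dx=+7,dy=-6->D; (1,7):dx=-2,dy=-12->C; (1,8):dx=+3,dy=-2->D; (1,9):dx=+2,dy=-4->D
  (1,10):dx=-1,dy=+4->D; (2,3):dx=-5,dy=+3->D; (2,4):dx=-13,dy=-4->C; (2,5):dx=-8,dy=+12->D
  (2,6):dx=-2,dy=+5->D; (2,7):dx=-11,dy=-1->C; (2,8):dx=-6,dy=+9->D; (2,9):dx=-7,dy=+7->D
  (2,10):dx=-10,dy=+15->D; (3,4):dx=-8,dy=-7->C; (3,5):dx=-3,dy=+9->D; (3,6):dx=+3,dy=+2->C
  (3,7):dx=-6,dy=-4->C; (3,8):dx=-1,dy=+6->D; (3,9):dx=-2,dy=+4->D; (3,10):dx=-5,dy=+12->D
  (4,5):dx=+5,dy=+16->C; (4,6):dx=+11,dy=+9->C; (4,7):dx=+2,dy=+3->C; (4,8):dx=+7,dy=+13->C
  (4,9):dx=+6,dy=+11->C; (4,10):dx=+3,dy=+19->C; (5,6):dx=+6,dy=-7->D; (5,7):dx=-3,dy=-13->C
  (5,8):dx=+2,dy=-3->D; (5,9):dx=+1,dy=-5->D; (5,10):dx=-2,dy=+3->D; (6,7):dx=-9,dy=-6->C
  (6,8):dx=-4,dy=+4->D; (6,9):dx=-5,dy=+2->D; (6,10):dx=-8,dy=+10->D; (7,8):dx=+5,dy=+10->C
  (7,9):dx=+4,dy=+8->C; (7,10):dx=+1,dy=+16->C; (8,9):dx=-1,dy=-2->C; (8,10):dx=-4,dy=+6->D
  (9,10):dx=-3,dy=+8->D
Step 2: C = 20, D = 25, total pairs = 45.
Step 3: tau = (C - D)/(n(n-1)/2) = (20 - 25)/45 = -0.111111.
Step 4: Exact two-sided p-value (enumerate n! = 3628800 permutations of y under H0): p = 0.727490.
Step 5: alpha = 0.05. fail to reject H0.

tau_b = -0.1111 (C=20, D=25), p = 0.727490, fail to reject H0.
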